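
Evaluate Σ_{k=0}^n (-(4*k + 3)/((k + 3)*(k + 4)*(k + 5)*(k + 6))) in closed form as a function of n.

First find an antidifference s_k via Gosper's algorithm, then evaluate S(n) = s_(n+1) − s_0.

r(k) = (k + 3)*(4*k + 7)/((k + 7)*(4*k + 3)) after simplifying.
Normal form (A,B,C) = (k + 3, k + 7, k + 3/4).
f must satisfy (k + 3)·f(k+1) − (k + 6)·f(k) = k + 3/4.
d = 3 from the (1,1,1) case.
Solving with deg f ≤ 3: f(k) = k*(k**2 + 12*k + 7)/80.
Then R = B(k−1)f/C = k*(k + 6)*(k**2 + 12*k + 7)/(20*(4*k + 3)), so s_k = R(k)·t_k = k*(-k**2 - 12*k - 7)/(20*(k + 3)*(k + 4)*(k + 5)).
Check: Δs_k = (-4*k - 3)/(k**4 + 18*k**3 + 119*k**2 + 342*k + 360). ✓
Evaluate: s_(n+1) = (-n**3 - 15*n**2 - 34*n - 20)/(20*(n**3 + 15*n**2 + 74*n + 120)); subtract s_(0) = 0 ⇒ S(n) = (-n**3 - 15*n**2 - 34*n - 20)/(20*(n**3 + 15*n**2 + 74*n + 120)).

S(n) = (-n**3 - 15*n**2 - 34*n - 20)/(20*(n**3 + 15*n**2 + 74*n + 120))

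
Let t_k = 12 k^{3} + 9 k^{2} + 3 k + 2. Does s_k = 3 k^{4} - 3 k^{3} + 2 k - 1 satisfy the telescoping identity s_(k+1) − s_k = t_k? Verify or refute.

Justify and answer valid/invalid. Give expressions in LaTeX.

valid (s_(k+1) − s_k reduces to t_k)

s_(k+1) = 2*k + 3*(k + 1)**4 - 3*(k + 1)**3 + 1
s_(k+1) − s_k = 12*k**3 + 9*k**2 + 3*k + 2
(s_(k+1) − s_k) − t_k = 0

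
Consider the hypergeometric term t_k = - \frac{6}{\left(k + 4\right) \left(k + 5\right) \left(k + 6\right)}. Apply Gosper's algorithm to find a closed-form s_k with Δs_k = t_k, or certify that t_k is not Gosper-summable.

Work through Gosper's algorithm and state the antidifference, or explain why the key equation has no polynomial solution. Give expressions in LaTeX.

Compute t_(k+1)/t_k: get (k + 4)/(k + 7).
A = k + 4, B = k + 7, C = 1.
Need (k + 4)·f(k+1) − (k + 6)·f(k) = 1.
Bound: deg f ≤ 2.
A polynomial solution: f(k) = k*(k + 9)/40.
Certificate R = B(k−1)f/C = k*(k + 6)*(k + 9)/40 gives s_k = 3*k*(-k - 9)/(20*(k + 4)*(k + 5)).
Check: Δs_k = -6/(k**3 + 15*k**2 + 74*k + 120). ✓

s_k = \frac{3 k \left(- k - 9\right)}{20 \left(k + 4\right) \left(k + 5\right)}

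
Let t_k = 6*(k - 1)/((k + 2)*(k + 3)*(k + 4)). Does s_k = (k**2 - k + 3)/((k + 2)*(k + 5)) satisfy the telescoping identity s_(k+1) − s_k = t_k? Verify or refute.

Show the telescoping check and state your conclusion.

s_(k+1) = (-k + (k + 1)**2 + 2)/((k + 3)*(k + 6))
s_(k+1) − s_k = 2*(4*k**2 + 11*k - 12)/(k**4 + 16*k**3 + 91*k**2 + 216*k + 180)
(s_(k+1) − s_k) − t_k = 2*(k**3 - 3*k**2 - 25*k + 42)/(k**5 + 20*k**4 + 155*k**3 + 580*k**2 + 1044*k + 720)

Invalid: residual 2*(k**3 - 3*k**2 - 25*k + 42)/(k**5 + 20*k**4 + 155*k**3 + 580*k**2 + 1044*k + 720) ≠ 0.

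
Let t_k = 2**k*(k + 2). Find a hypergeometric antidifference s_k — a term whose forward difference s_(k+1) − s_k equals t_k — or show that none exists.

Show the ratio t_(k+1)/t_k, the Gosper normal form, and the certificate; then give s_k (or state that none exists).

s_k = 2**k*k

t_(k+1)/t_k = 2*(k + 3)/(k + 2).
So A=2 and B=1, with C=k + 2.
Solve (2)·f(k+1) − (1)·f(k) = k + 2.
Bound: deg f ≤ 1.
A polynomial solution: f(k) = k.
So s_k = (B(k−1)f/C)·t_k = (k/(k + 2))·t_k = 2**k*k.
Verify: 2**k*(k + 2) matches t_k.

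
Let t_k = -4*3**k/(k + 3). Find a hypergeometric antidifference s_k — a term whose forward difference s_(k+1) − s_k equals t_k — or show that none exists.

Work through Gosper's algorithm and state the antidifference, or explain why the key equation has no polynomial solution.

t_(k+1)/t_k = 3*(k + 3)/(k + 4).
Take A(k)=3*k + 9, B(k)=k + 4, C(k)=1.
f must satisfy (3*k + 9)·f(k+1) − (k + 3)·f(k) = 1.
Bound: deg f ≤ -1.
deg f ≤ -1 is impossible — no certificate.

no hypergeometric antidifference exists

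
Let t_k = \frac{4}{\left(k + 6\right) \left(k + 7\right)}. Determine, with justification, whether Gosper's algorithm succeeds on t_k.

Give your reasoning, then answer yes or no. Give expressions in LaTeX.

t_(k+1)/t_k = (k + 6)/(k + 8).
Normal form (A,B,C) = (k + 6, k + 8, 1).
Need (k + 6)·f(k+1) − (k + 7)·f(k) = 1.
deg f ≤ 1 (via 1,1,0).
A polynomial solution: f(k) = k/6.
R(k) = B(k−1)·f(k)/C(k) = k*(k + 7)/6; s_k = R·t_k = 2*k/(3*(k + 6)).
Check: Δs_k = 4/(k**2 + 13*k + 42). ✓

Yes. s_k = \frac{2 k}{3 \left(k + 6\right)}.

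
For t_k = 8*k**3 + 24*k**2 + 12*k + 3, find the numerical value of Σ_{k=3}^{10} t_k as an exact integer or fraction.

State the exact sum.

Σ = 33896

The ratio is (8*k**3 + 48*k**2 + 84*k + 47)/(8*k**3 + 24*k**2 + 12*k + 3).
Factor: A=1; B=1; C=k**3 + 3*k**2 + 3*k/2 + 3/8.
Key eq: (1)·f(k+1) = (1)·f(k) + (k**3 + 3*k**2 + 3*k/2 + 3/8).
From deg A=0, deg B=0, deg C=3: d=4.
A polynomial solution: f(k) = k*(2*k**3 + 4*k**2 - 4*k + 1)/8.
Certificate R = B(k−1)f/C = k*(2*k**3 + 4*k**2 - 4*k + 1)/(8*k**3 + 24*k**2 + 12*k + 3) gives s_k = k*(2*k**3 + 4*k**2 - 4*k + 1).
Verify: 8*k**3 + 24*k**2 + 12*k + 3 matches t_k.
Sum = s_(11) − s_(3); s_(11) = 34133, s_(3) = 237 ⇒ 33896.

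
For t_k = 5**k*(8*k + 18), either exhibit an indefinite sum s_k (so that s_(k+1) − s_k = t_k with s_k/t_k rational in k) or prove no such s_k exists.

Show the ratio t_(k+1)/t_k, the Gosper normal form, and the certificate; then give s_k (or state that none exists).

s_k = 2*5**k*(k + 1)

The ratio is 5*(4*k + 13)/(4*k + 9).
Take A(k)=5, B(k)=1, C(k)=k + 9/4.
Solve (5)·f(k+1) − (1)·f(k) = k + 9/4.
deg f ≤ 1 (via 0,0,1).
Solve for f: f(k) = (k + 1)/4 (degree 1 ≤ 1).
So s_k = (B(k−1)f/C)·t_k = ((k + 1)/(4*k + 9))·t_k = 2*5**k*(k + 1).
Check: Δs_k = 5**k*(8*k + 18). ✓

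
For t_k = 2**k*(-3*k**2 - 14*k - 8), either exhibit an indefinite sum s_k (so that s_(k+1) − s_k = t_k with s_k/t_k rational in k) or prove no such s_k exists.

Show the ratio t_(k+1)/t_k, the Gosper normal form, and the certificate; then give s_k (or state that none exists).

s_k = 2**k*(-3*k**2 - 2*k + 2)

Ratio r(k) = 2*(3*k**2 + 20*k + 25)/(3*k**2 + 14*k + 8).
Factor: A=2; B=1; C=k**2 + 14*k/3 + 8/3.
Need (2)·f(k+1) − (1)·f(k) = k**2 + 14*k/3 + 8/3.
From deg A=0, deg B=0, deg C=2: d=2.
Solve for f: f(k) = (3*k**2 + 2*k - 2)/3 (degree 2 ≤ 2).
So s_k = (B(k−1)f/C)·t_k = ((3*k**2 + 2*k - 2)/((k + 4)*(3*k + 2)))·t_k = 2**k*(-3*k**2 - 2*k + 2).
Verify: 2**k*(-3*k**2 - 14*k - 8) matches t_k.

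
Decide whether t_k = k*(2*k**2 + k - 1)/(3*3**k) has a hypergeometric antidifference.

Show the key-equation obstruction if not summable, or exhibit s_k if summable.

Yes. s_k = -(k**3 + 2*k**2 + 3*k + 3)/3**k.

Step 1: r(k) = (2*k**2 + 5*k + 2)/(3*k*(2*k - 1)).
Take A(k)=1/3, B(k)=1, C(k)=k**3 + k**2/2 - k/2.
Need (1/3)·f(k+1) − (1)·f(k) = k**3 + k**2/2 - k/2.
d = 3 from the (0,0,3) case.
Coefficient equations give f(k) = -3*(k**3 + 2*k**2 + 3*k + 3)/2.
So s_k = (B(k−1)f/C)·t_k = (-3*(k**3 + 2*k**2 + 3*k + 3)/(k*(k + 1)*(2*k - 1)))·t_k = -(k**3 + 2*k**2 + 3*k + 3)/3**k.
Δs = k*(2*k**2 + k - 1)/(3*3**k), as required.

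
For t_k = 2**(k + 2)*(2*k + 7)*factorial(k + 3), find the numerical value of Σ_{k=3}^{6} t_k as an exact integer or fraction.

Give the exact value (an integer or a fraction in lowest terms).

Compute t_(k+1)/t_k: get 2*(k + 4)*(2*k + 9)/(2*k + 7).
Gosper form: A/B · C(k+1)/C(k) with A=2*k + 8, B=1, C=k + 7/2.
Key eq: (2*k + 8)·f(k+1) = (1)·f(k) + (k + 7/2).
Degrees (1,0,1) ⇒ d ≤ 0.
A polynomial solution: f(k) = 1/2.
R(k) = B(k−1)·f(k)/C(k) = 1/(2*k + 7); s_k = R·t_k = 2**(k + 2)*factorial(k + 3).
s_(k+1) − s_k = 2**(k + 2)*(2*k + 7)*factorial(k + 3) = t_k.
Evaluate s at k=7 and k=3: 1857945600 and 23040; difference 1857922560.

Σ = 1857922560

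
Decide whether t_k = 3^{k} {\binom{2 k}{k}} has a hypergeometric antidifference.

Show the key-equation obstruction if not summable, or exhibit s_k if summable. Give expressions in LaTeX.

No. Not Gosper-summable.

r(k) = 6*(2*k + 1)/(k + 1) after simplifying.
Gosper form: A/B · C(k+1)/C(k) with A=12*k + 6, B=k + 1, C=1.
Set up (12*k + 6)·f(k+1) − (k)·f(k) − (1) = 0.
From deg A=1, deg B=1, deg C=0: d=-1.
Bound -1 < 0, so the key equation has no polynomial solution.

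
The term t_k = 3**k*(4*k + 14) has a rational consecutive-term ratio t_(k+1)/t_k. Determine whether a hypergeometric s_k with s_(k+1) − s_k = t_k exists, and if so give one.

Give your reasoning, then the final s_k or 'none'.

s_k = 2*3**k*(k + 2)

The ratio is 3*(2*k + 9)/(2*k + 7).
A = 3, B = 1, C = k + 7/2.
Need (3)·f(k+1) − (1)·f(k) = k + 7/2.
deg f ≤ 1 (via 0,0,1).
Solving with deg f ≤ 1: f(k) = (k + 2)/2.
So s_k = (B(k−1)f/C)·t_k = ((k + 2)/(2*k + 7))·t_k = 2*3**k*(k + 2).
Verify: 3**k*(4*k + 14) matches t_k.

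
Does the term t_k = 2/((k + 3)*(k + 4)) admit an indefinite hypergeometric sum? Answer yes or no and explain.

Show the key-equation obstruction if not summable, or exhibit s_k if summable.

Yes. s_k = 2*k/(3*(k + 3)).

r(k) = (k + 3)/(k + 5) after simplifying.
Take A(k)=k + 3, B(k)=k + 5, C(k)=1.
f must satisfy (k + 3)·f(k+1) − (k + 4)·f(k) = 1.
From deg A=1, deg B=1, deg C=0: d=1.
Coefficient equations give f(k) = k/3.
Certificate R = B(k−1)f/C = k*(k + 4)/3 gives s_k = 2*k/(3*(k + 3)).
Check: Δs_k = 2/(k**2 + 7*k + 12). ✓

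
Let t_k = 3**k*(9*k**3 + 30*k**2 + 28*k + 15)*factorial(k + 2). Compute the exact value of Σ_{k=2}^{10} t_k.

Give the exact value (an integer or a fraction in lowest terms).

Compute t_(k+1)/t_k: get 3*(9*k**4 + 84*k**3 + 286*k**2 + 427*k + 246)/(9*k**3 + 30*k**2 + 28*k + 15).
A = 3*k + 9, B = 1, C = k**3 + 10*k**2/3 + 28*k/9 + 5/3.
Set up (3*k + 9)·f(k+1) − (1)·f(k) − (k**3 + 10*k**2/3 + 28*k/9 + 5/3) = 0.
d = 2 from the (1,0,3) case.
Coefficient equations give f(k) = (3*k**2 - 4*k + 3)/9.
R(k) = B(k−1)·f(k)/C(k) = (3*k**2 - 4*k + 3)/(9*k**3 + 30*k**2 + 28*k + 15); s_k = R·t_k = 3**k*(3*k**2 - 4*k + 3)*factorial(k + 2).
s_(k+1) − s_k = 3**k*(9*k**3 + 30*k**2 + 28*k + 15)*factorial(k + 2) = t_k.
Sum = s_(11) − s_(2); s_(11) = 355197573277747200, s_(2) = 1512 ⇒ 355197573277745688.

Σ = 355197573277745688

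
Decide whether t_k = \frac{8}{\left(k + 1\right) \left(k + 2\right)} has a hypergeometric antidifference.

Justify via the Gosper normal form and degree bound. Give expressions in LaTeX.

Yes. s_k = \frac{8 k}{k + 1}.

Compute t_(k+1)/t_k: get (k + 1)/(k + 3).
Normal form (A,B,C) = (k + 1, k + 3, 1).
Key eq: (k + 1)·f(k+1) = (k + 2)·f(k) + (1).
deg f ≤ 1 (via 1,1,0).
Match coefficients ⇒ f(k) = k.
Then R = B(k−1)f/C = k*(k + 2), so s_k = R(k)·t_k = 8*k/(k + 1).
s_(k+1) − s_k = 8/(k**2 + 3*k + 2) = t_k.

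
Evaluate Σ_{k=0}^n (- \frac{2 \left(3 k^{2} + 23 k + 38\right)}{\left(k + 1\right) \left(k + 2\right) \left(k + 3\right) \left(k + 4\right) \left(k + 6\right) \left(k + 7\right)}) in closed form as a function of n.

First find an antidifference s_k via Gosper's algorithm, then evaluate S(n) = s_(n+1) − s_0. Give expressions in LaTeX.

Step 1: r(k) = (k + 1)*(k + 6)*(23*k + 3*(k + 1)**2 + 61)/((k + 5)*(k + 8)*(3*k**2 + 23*k + 38)).
So A=k + 1 and B=k + 8, with C=k**3 + 38*k**2/3 + 51*k + 190/3.
f must satisfy (k + 1)·f(k+1) − (k + 7)·f(k) = k**3 + 38*k**2/3 + 51*k + 190/3.
Degrees (1,1,3) ⇒ d ≤ 6.
Solving with deg f ≤ 6: f(k) = k*(k + 2)*(k + 4)*(k + 5)*(k**2 + 10*k + 27)/54.
Then R = B(k−1)f/C = k*(k + 2)*(k + 4)*(k + 7)*(k**2 + 10*k + 27)/(18*(3*k**2 + 23*k + 38)), so s_k = R(k)·t_k = k*(-k**2 - 10*k - 27)/(9*(k**3 + 10*k**2 + 27*k + 18)).
Δs = 2*(-3*k**2 - 23*k - 38)/(k**6 + 23*k**5 + 207*k**4 + 925*k**3 + 2144*k**2 + 2412*k + 1008), as required.
Evaluate: s_(n+1) = (-n**3 - 13*n**2 - 50*n - 38)/(9*(n**3 + 13*n**2 + 50*n + 56)); subtract s_(0) = 0 ⇒ S(n) = (-n**3 - 13*n**2 - 50*n - 38)/(9*(n**3 + 13*n**2 + 50*n + 56)).

S(n) = \frac{- n^{3} - 13 n^{2} - 50 n - 38}{9 \left(n^{3} + 13 n^{2} + 50 n + 56\right)}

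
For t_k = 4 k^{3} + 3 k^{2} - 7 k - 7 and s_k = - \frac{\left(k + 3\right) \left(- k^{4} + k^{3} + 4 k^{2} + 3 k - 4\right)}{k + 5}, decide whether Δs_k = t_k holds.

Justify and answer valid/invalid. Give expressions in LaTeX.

Invalid: residual \frac{6 \left(- k^{4} - 8 k^{3} - 4 k^{2} + 13 k + 13\right)}{k^{2} + 11 k + 30} ≠ 0.

s_(k+1) = (k**5 + 7*k**4 + 11*k**3 - 14*k**2 - 43*k - 12)/(k + 6)
s_(k+1) − s_k = (4*k**5 + 41*k**4 + 98*k**3 - 18*k**2 - 209*k - 132)/(k**2 + 11*k + 30)
(s_(k+1) − s_k) − t_k = 6*(-k**4 - 8*k**3 - 4*k**2 + 13*k + 13)/(k**2 + 11*k + 30)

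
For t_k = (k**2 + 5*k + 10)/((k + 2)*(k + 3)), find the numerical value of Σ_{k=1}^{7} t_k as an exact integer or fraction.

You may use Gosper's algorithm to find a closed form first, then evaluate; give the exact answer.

Σ = 119/15

r(k) = (k + 2)*(5*k + (k + 1)**2 + 15)/((k + 4)*(k**2 + 5*k + 10)) after simplifying.
A = k + 2, B = k + 4, C = k**2 + 5*k + 10.
f must satisfy (k + 2)·f(k+1) − (k + 3)·f(k) = k**2 + 5*k + 10.
Bound: deg f ≤ 2.
Match coefficients ⇒ f(k) = k*(k + 4).
Get s_k = R·t_k = k*(k + 4)/(k + 2) with R(k) = B(k−1)f(k)/C(k) = k*(k + 3)*(k + 4)/(k**2 + 5*k + 10).
s_(k+1) − s_k = (k**2 + 5*k + 10)/(k**2 + 5*k + 6) = t_k.
Telescoping: Σ = s_(8) − s_(1) = 48/5 − (5/3) = 119/15.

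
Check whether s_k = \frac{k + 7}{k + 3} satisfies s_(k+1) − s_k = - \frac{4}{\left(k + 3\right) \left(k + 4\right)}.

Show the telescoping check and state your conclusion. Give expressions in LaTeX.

Valid: the claim telescopes to t_k.

s_(k+1) = (k + 8)/(k + 4)
s_(k+1) − s_k = -4/(k**2 + 7*k + 12)
(s_(k+1) − s_k) − t_k = 0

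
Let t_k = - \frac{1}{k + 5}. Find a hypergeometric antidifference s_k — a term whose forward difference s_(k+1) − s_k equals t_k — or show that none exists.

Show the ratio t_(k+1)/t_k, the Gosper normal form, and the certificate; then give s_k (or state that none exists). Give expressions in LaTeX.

Step 1: r(k) = (k + 5)/(k + 6).
Gosper form: A/B · C(k+1)/C(k) with A=k + 5, B=k + 6, C=1.
f must satisfy (k + 5)·f(k+1) − (k + 5)·f(k) = 1.
d = 0 from the (1,1,0) case.
Generic f = c0 gives residual -1; -1 = 0 cannot hold, so t_k is not Gosper-summable.

no hypergeometric antidifference exists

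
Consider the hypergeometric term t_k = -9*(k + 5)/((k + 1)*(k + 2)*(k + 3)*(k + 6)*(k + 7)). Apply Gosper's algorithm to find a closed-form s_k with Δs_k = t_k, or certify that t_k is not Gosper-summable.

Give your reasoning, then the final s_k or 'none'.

Step 1: r(k) = (k + 1)*(k + 6)**2/((k + 4)*(k + 5)*(k + 8)).
Normal form (A,B,C) = (k + 1, k + 8, k**3 + 14*k**2 + 65*k + 100).
f must satisfy (k + 1)·f(k+1) − (k + 7)·f(k) = k**3 + 14*k**2 + 65*k + 100.
From deg A=1, deg B=1, deg C=3: d=6.
Solving with deg f ≤ 6: f(k) = k*(k + 3)*(k + 4)**2*(k + 5)**2/36.
R(k) = B(k−1)·f(k)/C(k) = k*(k + 3)*(k + 4)*(k + 7)/36; s_k = R·t_k = k*(-k**2 - 9*k - 20)/(4*(k**3 + 9*k**2 + 20*k + 12)).
Verify: 9*(-k - 5)/(k**5 + 19*k**4 + 131*k**3 + 401*k**2 + 540*k + 252) matches t_k.

s_k = k*(-k**2 - 9*k - 20)/(4*(k**3 + 9*k**2 + 20*k + 12))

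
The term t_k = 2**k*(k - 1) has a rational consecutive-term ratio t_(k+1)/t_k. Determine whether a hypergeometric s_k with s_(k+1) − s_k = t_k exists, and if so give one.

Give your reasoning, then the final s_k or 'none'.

t_(k+1)/t_k = 2*k/(k - 1).
Factor: A=2; B=1; C=k - 1.
Need (2)·f(k+1) − (1)·f(k) = k - 1.
From deg A=0, deg B=0, deg C=1: d=1.
Match coefficients ⇒ f(k) = k - 3.
Then R = B(k−1)f/C = (k - 3)/(k - 1), so s_k = R(k)·t_k = 2**k*(k - 3).
Check: Δs_k = 2**k*(k - 1). ✓

s_k = 2**k*(k - 3)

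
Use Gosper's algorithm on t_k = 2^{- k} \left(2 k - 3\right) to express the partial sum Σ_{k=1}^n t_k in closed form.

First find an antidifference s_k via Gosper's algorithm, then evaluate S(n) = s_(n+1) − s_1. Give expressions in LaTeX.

The ratio is (2*k - 1)/(2*(2*k - 3)).
Take A(k)=1/2, B(k)=1, C(k)=k - 3/2.
Key eq: (1/2)·f(k+1) = (1)·f(k) + (k - 3/2).
deg f ≤ 1 (via 0,0,1).
Coefficient equations give f(k) = 1 - 2*k.
So s_k = (B(k−1)f/C)·t_k = (-2*(2*k - 1)/(2*k - 3))·t_k = 2*(1 - 2*k)/2**k.
Check: Δs_k = (2*k - 3)/2**k. ✓
s_(n+1) = (-2*n - 1)/2**n and s_(1) = -1, so S(n) = (2**n - 2*n - 1)/2**n.

S(n) = 2^{- n} \left(2^{n} - 2 n - 1\right)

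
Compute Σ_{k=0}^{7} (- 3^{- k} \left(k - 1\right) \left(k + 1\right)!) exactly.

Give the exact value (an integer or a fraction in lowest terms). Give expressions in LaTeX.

Σ = -4399/27

Compute t_(k+1)/t_k: get k*(k + 2)/(3*(k - 1)).
So A=k/3 + 2/3 and B=1, with C=k - 1.
Set up (k/3 + 2/3)·f(k+1) − (1)·f(k) − (k - 1) = 0.
Bound: deg f ≤ 0.
Match coefficients ⇒ f(k) = 3.
Get s_k = R·t_k = -3**(1 - k)*factorial(k + 1) with R(k) = B(k−1)f(k)/C(k) = 3/(k - 1).
Check: Δs_k = -(k - 1)*factorial(k + 1)/3**k. ✓
Evaluate s at k=8 and k=0: -4480/27 and -3; difference -4399/27.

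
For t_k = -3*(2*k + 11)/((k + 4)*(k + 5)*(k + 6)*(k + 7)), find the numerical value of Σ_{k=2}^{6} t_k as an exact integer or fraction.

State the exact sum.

Ratio r(k) = (k + 4)*(2*k + 13)/((k + 8)*(2*k + 11)).
Normal form (A,B,C) = (k + 4, k + 8, k + 11/2).
Key eq: (k + 4)·f(k+1) = (k + 7)·f(k) + (k + 11/2).
From deg A=1, deg B=1, deg C=1: d=3.
Match coefficients ⇒ f(k) = k*(k + 5)*(k + 10)/48.
R(k) = B(k−1)·f(k)/C(k) = k*(k + 5)*(k + 7)*(k + 10)/(24*(2*k + 11)); s_k = R·t_k = k*(-k - 10)/(8*(k**2 + 10*k + 24)).
s_(k+1) − s_k = 3*(-2*k - 11)/(k**4 + 22*k**3 + 179*k**2 + 638*k + 840) = t_k.
Sum = s_(7) − s_(2); s_(7) = -119/1144, s_(2) = -1/16 ⇒ -95/2288.

Σ = -95/2288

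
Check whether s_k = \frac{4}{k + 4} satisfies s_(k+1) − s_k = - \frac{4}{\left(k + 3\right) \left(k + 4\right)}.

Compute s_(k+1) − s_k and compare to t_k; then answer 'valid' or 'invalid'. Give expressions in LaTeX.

s_(k+1) = 4/(k + 5)
s_(k+1) − s_k = -4/((k + 4)*(k + 5))
(s_(k+1) − s_k) − t_k = 8/(k**3 + 12*k**2 + 47*k + 60)

Invalid: residual \frac{8}{k^{3} + 12 k^{2} + 47 k + 60} ≠ 0.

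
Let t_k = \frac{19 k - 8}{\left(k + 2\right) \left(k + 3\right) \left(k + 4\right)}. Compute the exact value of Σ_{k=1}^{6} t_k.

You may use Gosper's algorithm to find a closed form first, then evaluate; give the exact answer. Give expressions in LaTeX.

The ratio is (k + 2)*(19*k + 11)/((k + 5)*(19*k - 8)).
Factor: A=k + 2; B=k + 5; C=k - 8/19.
Solve (k + 2)·f(k+1) − (k + 4)·f(k) = k - 8/19.
deg f ≤ 2 (via 1,1,1).
Coefficient equations give f(k) = k*(5*k - 13)/38.
So s_k = (B(k−1)f/C)·t_k = (k*(k + 4)*(5*k - 13)/(2*(19*k - 8)))·t_k = k*(5*k - 13)/(2*(k + 2)*(k + 3)).
Δs = (19*k - 8)/(k**3 + 9*k**2 + 26*k + 24), as required.
Sum = s_(7) − s_(1); s_(7) = 77/90, s_(1) = -1/3 ⇒ 107/90.

Σ = 107/90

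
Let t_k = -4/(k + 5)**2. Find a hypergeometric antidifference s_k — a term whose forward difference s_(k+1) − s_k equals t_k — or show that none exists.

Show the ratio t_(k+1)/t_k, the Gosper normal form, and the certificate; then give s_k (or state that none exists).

Step 1: r(k) = (k + 5)**2/(k + 6)**2.
A = k**2 + 10*k + 25, B = k**2 + 12*k + 36, C = 1.
Set up (k**2 + 10*k + 25)·f(k+1) − (k**2 + 10*k + 25)·f(k) − (1) = 0.
d = 0 from the (2,2,0) case.
Write f(k) = c0. Then LHS − RHS = -1, requiring -1 = 0: contradictory. No certificate.

none (Gosper's algorithm certifies no s_k)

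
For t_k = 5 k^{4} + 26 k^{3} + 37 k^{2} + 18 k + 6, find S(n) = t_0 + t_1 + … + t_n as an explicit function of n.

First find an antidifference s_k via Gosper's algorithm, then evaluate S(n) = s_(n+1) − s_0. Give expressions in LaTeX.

S(n) = n^{5} + 9 n^{4} + 27 n^{3} + 34 n^{2} + 21 n + 6

The ratio is (5*k**4 + 46*k**3 + 145*k**2 + 190*k + 92)/(5*k**4 + 26*k**3 + 37*k**2 + 18*k + 6).
Factor: A=1; B=1; C=k**4 + 26*k**3/5 + 37*k**2/5 + 18*k/5 + 6/5.
Set up (1)·f(k+1) − (1)·f(k) − (k**4 + 26*k**3/5 + 37*k**2/5 + 18*k/5 + 6/5) = 0.
deg f ≤ 5 (via 0,0,4).
Coefficient equations give f(k) = k*(k**4 + 4*k**3 + k**2 - 3*k + 3)/5.
Then R = B(k−1)f/C = k*(k**4 + 4*k**3 + k**2 - 3*k + 3)/(5*k**4 + 26*k**3 + 37*k**2 + 18*k + 6), so s_k = R(k)·t_k = k*(k**4 + 4*k**3 + k**2 - 3*k + 3).
Verify: 5*k**4 + 26*k**3 + 37*k**2 + 18*k + 6 matches t_k.
Evaluate: s_(n+1) = n**5 + 9*n**4 + 27*n**3 + 34*n**2 + 21*n + 6; subtract s_(0) = 0 ⇒ S(n) = n**5 + 9*n**4 + 27*n**3 + 34*n**2 + 21*n + 6.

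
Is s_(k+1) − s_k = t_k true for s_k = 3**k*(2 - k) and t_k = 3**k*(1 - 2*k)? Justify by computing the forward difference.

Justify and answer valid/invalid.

valid (s_(k+1) − s_k reduces to t_k)

s_(k+1) = 3**(k + 1)*(1 - k)
s_(k+1) − s_k = 3**k*(1 - 2*k)
(s_(k+1) − s_k) − t_k = 0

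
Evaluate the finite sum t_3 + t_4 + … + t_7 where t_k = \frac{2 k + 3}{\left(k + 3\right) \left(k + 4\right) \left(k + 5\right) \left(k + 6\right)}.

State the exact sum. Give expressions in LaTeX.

Σ = 145/16016

t_(k+1)/t_k = (k + 3)*(2*k + 5)/((k + 7)*(2*k + 3)).
A = k + 3, B = k + 7, C = k + 3/2.
Set up (k + 3)·f(k+1) − (k + 6)·f(k) − (k + 3/2) = 0.
Bound: deg f ≤ 3.
A polynomial solution: f(k) = k*(k**2 + 12*k + 17)/60.
So s_k = (B(k−1)f/C)·t_k = (k*(k + 6)*(k**2 + 12*k + 17)/(30*(2*k + 3)))·t_k = k*(k**2 + 12*k + 17)/(30*(k + 3)*(k + 4)*(k + 5)).
Verify: (2*k + 3)/(k**4 + 18*k**3 + 119*k**2 + 342*k + 360) matches t_k.
Telescoping: Σ = s_(8) − s_(3) = 59/2145 − (31/1680) = 145/16016.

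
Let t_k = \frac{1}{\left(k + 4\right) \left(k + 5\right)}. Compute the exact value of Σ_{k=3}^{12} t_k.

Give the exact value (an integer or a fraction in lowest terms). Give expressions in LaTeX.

Σ = 10/119

Compute t_(k+1)/t_k: get (k + 4)/(k + 6).
Take A(k)=k + 4, B(k)=k + 6, C(k)=1.
Set up (k + 4)·f(k+1) − (k + 5)·f(k) − (1) = 0.
deg f ≤ 1 (via 1,1,0).
Coefficient equations give f(k) = k/4.
Certificate R = B(k−1)f/C = k*(k + 5)/4 gives s_k = k/(4*(k + 4)).
Δs = 1/(k**2 + 9*k + 20), as required.
Σ_(k=3)^(12) t_k = s_(13) − s_(3) = 13/68 − (3/28) = 10/119.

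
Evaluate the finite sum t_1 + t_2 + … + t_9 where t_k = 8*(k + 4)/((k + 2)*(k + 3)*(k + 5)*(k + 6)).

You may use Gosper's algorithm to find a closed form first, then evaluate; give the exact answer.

Σ = 1/5

t_(k+1)/t_k = (k + 2)*(k + 5)**2/((k + 4)**2*(k + 7)).
So A=k + 2 and B=k + 7, with C=k**2 + 8*k + 16.
Solve (k + 2)·f(k+1) − (k + 6)·f(k) = k**2 + 8*k + 16.
deg f ≤ 4 (via 1,1,2).
Solve for f: f(k) = k*(k + 3)*(k + 4)*(k + 7)/20 (degree 4 ≤ 4).
Then R = B(k−1)f/C = k*(k + 3)*(k + 6)*(k + 7)/(20*(k + 4)), so s_k = R(k)·t_k = 2*k*(k + 7)/(5*(k**2 + 7*k + 10)).
Δs = 8*(k + 4)/(k**4 + 16*k**3 + 91*k**2 + 216*k + 180), as required.
Telescoping: Σ = s_(10) − s_(1) = 17/45 − (8/45) = 1/5.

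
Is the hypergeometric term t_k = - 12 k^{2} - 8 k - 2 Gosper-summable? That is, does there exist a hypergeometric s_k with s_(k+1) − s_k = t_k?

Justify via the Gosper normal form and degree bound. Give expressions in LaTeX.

Yes. s_k = k^{2} \left(2 - 4 k\right).

Ratio r(k) = (6*k**2 + 16*k + 11)/(6*k**2 + 4*k + 1).
So A=1 and B=1, with C=k**2 + 2*k/3 + 1/6.
Key eq: (1)·f(k+1) = (1)·f(k) + (k**2 + 2*k/3 + 1/6).
Bound: deg f ≤ 3.
Coefficient equations give f(k) = k**2*(2*k - 1)/6.
Get s_k = R·t_k = k**2*(2 - 4*k) with R(k) = B(k−1)f(k)/C(k) = k**2*(2*k - 1)/(6*k**2 + 4*k + 1).
Verify: -12*k**2 - 8*k - 2 matches t_k.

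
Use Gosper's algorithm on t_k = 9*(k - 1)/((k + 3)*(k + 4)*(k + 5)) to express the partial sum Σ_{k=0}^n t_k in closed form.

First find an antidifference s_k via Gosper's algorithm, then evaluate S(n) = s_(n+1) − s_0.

Compute t_(k+1)/t_k: get k*(k + 3)/((k - 1)*(k + 6)).
So A=k + 3 and B=k + 6, with C=k - 1.
Solve (k + 3)·f(k+1) − (k + 5)·f(k) = k - 1.
Bound: deg f ≤ 2.
Solving with deg f ≤ 2: f(k) = k*(k - 5)/12.
R(k) = B(k−1)·f(k)/C(k) = k*(k - 5)*(k + 5)/(12*(k - 1)); s_k = R·t_k = 3*k*(k - 5)/(4*(k + 3)*(k + 4)).
Check: Δs_k = 9*(k - 1)/(k**3 + 12*k**2 + 47*k + 60). ✓
Telescope: S(n) = s_(n+1) − s_(0) = 3*(n**2 - 3*n - 4)/(4*(n**2 + 9*n + 20)) − (0) = 3*(n**2 - 3*n - 4)/(4*(n**2 + 9*n + 20)).

S(n) = 3*(n**2 - 3*n - 4)/(4*(n**2 + 9*n + 20))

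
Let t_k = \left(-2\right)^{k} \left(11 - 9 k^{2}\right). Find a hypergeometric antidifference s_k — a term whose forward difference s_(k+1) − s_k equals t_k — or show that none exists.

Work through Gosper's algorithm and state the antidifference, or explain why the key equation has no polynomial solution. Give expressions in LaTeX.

s_k = \left(-2\right)^{k} \left(3 k^{2} - 4 k - 3\right)

Step 1: r(k) = 2*(11 - 9*(k + 1)**2)/(9*k**2 - 11).
Normal form (A,B,C) = (-2, 1, k**2 - 11/9).
f must satisfy (-2)·f(k+1) − (1)·f(k) = k**2 - 11/9.
Bound: deg f ≤ 2.
Solving with deg f ≤ 2: f(k) = -(3*k**2 - 4*k - 3)/9.
Get s_k = R·t_k = (-2)**k*(3*k**2 - 4*k - 3) with R(k) = B(k−1)f(k)/C(k) = -(3*k**2 - 4*k - 3)/(9*k**2 - 11).
Verify: (-2)**k*(11 - 9*k**2) matches t_k.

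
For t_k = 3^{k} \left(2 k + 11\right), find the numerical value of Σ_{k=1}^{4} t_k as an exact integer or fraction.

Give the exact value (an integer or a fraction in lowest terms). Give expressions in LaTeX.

Σ = 2172

Ratio r(k) = 3*(2*k + 13)/(2*k + 11).
Gosper form: A/B · C(k+1)/C(k) with A=3, B=1, C=k + 11/2.
f must satisfy (3)·f(k+1) − (1)·f(k) = k + 11/2.
Degrees (0,0,1) ⇒ d ≤ 1.
A polynomial solution: f(k) = (k + 4)/2.
Then R = B(k−1)f/C = (k + 4)/(2*k + 11), so s_k = R(k)·t_k = 3**k*(k + 4).
Verify: 3**k*(2*k + 11) matches t_k.
Telescoping: Σ = s_(5) − s_(1) = 2187 − (15) = 2172.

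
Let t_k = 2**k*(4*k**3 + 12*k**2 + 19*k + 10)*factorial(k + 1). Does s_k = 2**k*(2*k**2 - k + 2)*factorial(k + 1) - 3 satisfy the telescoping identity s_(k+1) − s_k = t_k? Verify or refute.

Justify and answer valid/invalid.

Valid: the claim telescopes to t_k.

s_(k+1) = 2**(k + 1)*(-k + 2*(k + 1)**2 + 1)*factorial(k + 2) - 3
s_(k+1) − s_k = 2**k*(4*k**3 + 12*k**2 + 19*k + 10)*factorial(k + 1)
(s_(k+1) − s_k) − t_k = 0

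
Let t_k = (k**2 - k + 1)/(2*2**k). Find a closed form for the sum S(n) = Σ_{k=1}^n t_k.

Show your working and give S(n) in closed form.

Compute t_(k+1)/t_k: get (-k + (k + 1)**2)/(2*(k**2 - k + 1)).
Factor: A=1/2; B=1; C=k**2 - k + 1.
Set up (1/2)·f(k+1) − (1)·f(k) − (k**2 - k + 1) = 0.
d = 2 from the (0,0,2) case.
Match coefficients ⇒ f(k) = -2*(k**2 + k + 3).
Get s_k = R·t_k = (-k**2 - k - 3)/2**k with R(k) = B(k−1)f(k)/C(k) = -2*(k**2 + k + 3)/(k**2 - k + 1).
Verify: (k**2 - k + 1)/(2*2**k) matches t_k.
Telescope: S(n) = s_(n+1) − s_(1) = 2**(-n - 1)*(-n**2 - 3*n - 5) − (-5/2) = 2**(-n - 1)*(5*2**n - n**2 - 3*n - 5).

S(n) = 2**(-n - 1)*(5*2**n - n**2 - 3*n - 5)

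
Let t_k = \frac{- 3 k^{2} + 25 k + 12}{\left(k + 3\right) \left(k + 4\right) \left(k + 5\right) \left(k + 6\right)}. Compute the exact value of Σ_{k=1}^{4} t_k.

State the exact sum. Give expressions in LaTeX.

Σ = 37/360

The ratio is (k + 3)*(25*k - 3*(k + 1)**2 + 37)/((k + 7)*(-3*k**2 + 25*k + 12)).
So A=k + 3 and B=k + 7, with C=k**2 - 25*k/3 - 4.
Solve (k + 3)·f(k+1) − (k + 6)·f(k) = k**2 - 25*k/3 - 4.
deg f ≤ 3 (via 1,1,2).
Coefficient equations give f(k) = -k*(k**2 + 72*k + 7)/60.
So s_k = (B(k−1)f/C)·t_k = (-k*(k + 6)*(k**2 + 72*k + 7)/(20*(3*k**2 - 25*k - 12)))·t_k = k*(k**2 + 72*k + 7)/(20*(k + 3)*(k + 4)*(k + 5)).
Check: Δs_k = (-3*k**2 + 25*k + 12)/(k**4 + 18*k**3 + 119*k**2 + 342*k + 360). ✓
Sum = s_(5) − s_(1); s_(5) = 49/360, s_(1) = 1/30 ⇒ 37/360.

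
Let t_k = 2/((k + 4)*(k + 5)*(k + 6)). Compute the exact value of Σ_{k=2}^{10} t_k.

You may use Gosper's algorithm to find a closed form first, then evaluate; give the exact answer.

r(k) = (k + 4)/(k + 7) after simplifying.
Gosper form: A/B · C(k+1)/C(k) with A=k + 4, B=k + 7, C=1.
Set up (k + 4)·f(k+1) − (k + 6)·f(k) − (1) = 0.
From deg A=1, deg B=1, deg C=0: d=2.
Match coefficients ⇒ f(k) = k*(k + 9)/40.
So s_k = (B(k−1)f/C)·t_k = (k*(k + 6)*(k + 9)/40)·t_k = k*(k + 9)/(20*(k + 4)*(k + 5)).
Check: Δs_k = 2/(k**3 + 15*k**2 + 74*k + 120). ✓
Sum = s_(11) − s_(2); s_(11) = 11/240, s_(2) = 11/420 ⇒ 11/560.

Σ = 11/560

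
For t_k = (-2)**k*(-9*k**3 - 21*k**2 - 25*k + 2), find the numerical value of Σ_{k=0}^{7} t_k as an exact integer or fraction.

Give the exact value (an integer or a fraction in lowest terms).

Σ = 410628

Step 1: r(k) = 2*(-9*k**3 - 48*k**2 - 94*k - 53)/(9*k**3 + 21*k**2 + 25*k - 2).
A = -2, B = 1, C = k**3 + 7*k**2/3 + 25*k/9 - 2/9.
Solve (-2)·f(k+1) − (1)·f(k) = k**3 + 7*k**2/3 + 25*k/9 - 2/9.
From deg A=0, deg B=0, deg C=3: d=3.
Match coefficients ⇒ f(k) = -(3*k**3 + k**2 + k - 4)/9.
R(k) = B(k−1)·f(k)/C(k) = -(3*k**3 + k**2 + k - 4)/(9*k**3 + 21*k**2 + 25*k - 2); s_k = R·t_k = (-2)**k*(3*k**3 + k**2 + k - 4).
Δs = (-2)**k*(-9*k**3 - 21*k**2 - 25*k + 2), as required.
Σ_(k=0)^(7) t_k = s_(8) − s_(0) = 410624 − (-4) = 410628.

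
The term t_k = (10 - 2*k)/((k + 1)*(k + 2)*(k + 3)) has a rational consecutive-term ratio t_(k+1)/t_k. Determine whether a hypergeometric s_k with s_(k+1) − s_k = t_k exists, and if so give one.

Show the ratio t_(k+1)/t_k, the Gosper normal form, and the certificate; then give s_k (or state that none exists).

Compute t_(k+1)/t_k: get (k - 4)*(k + 1)/((k - 5)*(k + 4)).
Normal form (A,B,C) = (k + 1, k + 4, k - 5).
Set up (k + 1)·f(k+1) − (k + 3)·f(k) − (k - 5) = 0.
d = 2 from the (1,1,1) case.
Solve for f: f(k) = -k*(k + 4) (degree 2 ≤ 2).
R(k) = B(k−1)·f(k)/C(k) = -k*(k + 3)*(k + 4)/(k - 5); s_k = R·t_k = 2*k*(k + 4)/((k + 1)*(k + 2)).
Verify: 2*(5 - k)/(k**3 + 6*k**2 + 11*k + 6) matches t_k.

s_k = 2*k*(k + 4)/((k + 1)*(k + 2))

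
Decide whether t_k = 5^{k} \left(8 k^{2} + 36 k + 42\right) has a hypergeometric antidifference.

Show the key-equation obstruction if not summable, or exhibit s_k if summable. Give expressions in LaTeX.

Yes. s_k = 5^{k} \left(2 k^{2} + 4 k + 3\right).

t_(k+1)/t_k = 5*(4*k**2 + 26*k + 43)/(4*k**2 + 18*k + 21).
A = 5, B = 1, C = k**2 + 9*k/2 + 21/4.
f must satisfy (5)·f(k+1) − (1)·f(k) = k**2 + 9*k/2 + 21/4.
Bound: deg f ≤ 2.
Solve for f: f(k) = (2*k**2 + 4*k + 3)/8 (degree 2 ≤ 2).
Certificate R = B(k−1)f/C = (2*k**2 + 4*k + 3)/(2*(4*k**2 + 18*k + 21)) gives s_k = 5**k*(2*k**2 + 4*k + 3).
Δs = 5**k*(8*k**2 + 36*k + 42), as required.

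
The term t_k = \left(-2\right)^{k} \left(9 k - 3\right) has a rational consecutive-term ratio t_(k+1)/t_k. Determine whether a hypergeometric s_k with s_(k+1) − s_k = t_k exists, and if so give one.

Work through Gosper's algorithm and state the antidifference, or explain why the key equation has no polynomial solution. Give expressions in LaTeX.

t_(k+1)/t_k = 2*(-3*k - 2)/(3*k - 1).
So A=-2 and B=1, with C=k - 1/3.
Solve (-2)·f(k+1) − (1)·f(k) = k - 1/3.
deg f ≤ 1 (via 0,0,1).
Solve for f: f(k) = -(k - 1)/3 (degree 1 ≤ 1).
Get s_k = R·t_k = 3*(-2)**k*(1 - k) with R(k) = B(k−1)f(k)/C(k) = -(k - 1)/(3*k - 1).
Δs = (-2)**k*(9*k - 3), as required.

s_k = 3 \left(-2\right)^{k} \left(1 - k\right)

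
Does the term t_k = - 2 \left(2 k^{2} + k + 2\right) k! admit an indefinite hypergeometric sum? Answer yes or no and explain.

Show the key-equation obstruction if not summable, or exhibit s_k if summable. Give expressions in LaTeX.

Yes. s_k = - 2 \left(2 k - 1\right) k!.

The ratio is (k + 1)*(k + 2*(k + 1)**2 + 3)/(2*k**2 + k + 2).
Factor: A=k + 1; B=1; C=k**2 + k/2 + 1.
Need (k + 1)·f(k+1) − (1)·f(k) = k**2 + k/2 + 1.
deg f ≤ 1 (via 1,0,2).
Solve for f: f(k) = (2*k - 1)/2 (degree 1 ≤ 1).
Certificate R = B(k−1)f/C = (2*k - 1)/(2*k**2 + k + 2) gives s_k = -2*(2*k - 1)*factorial(k).
s_(k+1) − s_k = -2*(2*k**2 + k + 2)*factorial(k) = t_k.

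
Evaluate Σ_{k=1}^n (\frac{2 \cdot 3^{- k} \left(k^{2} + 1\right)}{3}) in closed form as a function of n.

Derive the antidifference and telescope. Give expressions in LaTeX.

Step 1: r(k) = ((k + 1)**2 + 1)/(3*(k**2 + 1)).
Factor: A=1/3; B=1; C=k**2 + 1.
Key eq: (1/3)·f(k+1) = (1)·f(k) + (k**2 + 1).
Degrees (0,0,2) ⇒ d ≤ 2.
A polynomial solution: f(k) = -3*(k**2 + k + 2)/2.
Get s_k = R·t_k = (-k**2 - k - 2)/3**k with R(k) = B(k−1)f(k)/C(k) = -3*(k**2 + k + 2)/(2*(k**2 + 1)).
Check: Δs_k = 2*(k**2 + 1)/(3*3**k). ✓
Telescope: S(n) = s_(n+1) − s_(1) = 3**(-n - 1)*(-n**2 - 3*n - 4) − (-4/3) = 3**(-n - 1)*(4*3**n - n**2 - 3*n - 4).

S(n) = 3^{- n - 1} \left(4 \cdot 3^{n} - n^{2} - 3 n - 4\right)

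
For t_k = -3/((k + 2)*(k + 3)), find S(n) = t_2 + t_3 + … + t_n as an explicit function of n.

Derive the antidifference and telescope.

S(n) = 3*(1 - n)/(4*(n + 3))

The ratio is (k + 2)/(k + 4).
A = k + 2, B = k + 4, C = 1.
f must satisfy (k + 2)·f(k+1) − (k + 3)·f(k) = 1.
From deg A=1, deg B=1, deg C=0: d=1.
Solve for f: f(k) = k/2 (degree 1 ≤ 1).
Get s_k = R·t_k = -3*k/(2*k + 4) with R(k) = B(k−1)f(k)/C(k) = k*(k + 3)/2.
Δs = -3/(k**2 + 5*k + 6), as required.
s_(n+1) = 3*(-n - 1)/(2*(n + 3)) and s_(2) = -3/4, so S(n) = 3*(1 - n)/(4*(n + 3)).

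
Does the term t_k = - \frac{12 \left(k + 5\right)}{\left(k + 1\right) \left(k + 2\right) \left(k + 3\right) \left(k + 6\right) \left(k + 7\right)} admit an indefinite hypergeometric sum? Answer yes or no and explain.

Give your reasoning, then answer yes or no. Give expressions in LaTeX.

Yes. s_k = \frac{k \left(- k^{2} - 9 k - 20\right)}{3 \left(k^{3} + 9 k^{2} + 20 k + 12\right)}.

Ratio r(k) = (k + 1)*(k + 6)**2/((k + 4)*(k + 5)*(k + 8)).
A = k + 1, B = k + 8, C = k**3 + 14*k**2 + 65*k + 100.
Need (k + 1)·f(k+1) − (k + 7)·f(k) = k**3 + 14*k**2 + 65*k + 100.
d = 6 from the (1,1,3) case.
Solve for f: f(k) = k*(k + 3)*(k + 4)**2*(k + 5)**2/36 (degree 6 ≤ 6).
Then R = B(k−1)f/C = k*(k + 3)*(k + 4)*(k + 7)/36, so s_k = R(k)·t_k = k*(-k**2 - 9*k - 20)/(3*(k**3 + 9*k**2 + 20*k + 12)).
Verify: 12*(-k - 5)/(k**5 + 19*k**4 + 131*k**3 + 401*k**2 + 540*k + 252) matches t_k.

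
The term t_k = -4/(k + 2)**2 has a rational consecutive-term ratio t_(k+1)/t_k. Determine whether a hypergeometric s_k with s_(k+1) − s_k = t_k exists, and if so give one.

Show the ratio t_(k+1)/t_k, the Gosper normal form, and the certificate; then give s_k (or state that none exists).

no hypergeometric antidifference exists

r(k) = (k + 2)**2/(k + 3)**2 after simplifying.
So A=k**2 + 4*k + 4 and B=k**2 + 6*k + 9, with C=1.
Key eq: (k**2 + 4*k + 4)·f(k+1) = (k**2 + 4*k + 4)·f(k) + (1).
d = 0 from the (2,2,0) case.
Put f(k) = c0: A·f(k+1) − B(k−1)·f(k) − C = -1; need -1 = 0 — inconsistent ⇒ no f, not summable.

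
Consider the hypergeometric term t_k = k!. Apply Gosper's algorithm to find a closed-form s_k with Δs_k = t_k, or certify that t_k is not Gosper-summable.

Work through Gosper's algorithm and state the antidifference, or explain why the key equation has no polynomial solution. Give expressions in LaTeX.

The ratio is k + 1.
Gosper form: A/B · C(k+1)/C(k) with A=k + 1, B=1, C=1.
f must satisfy (k + 1)·f(k+1) − (1)·f(k) = 1.
From deg A=1, deg B=0, deg C=0: d=-1.
d = -1 < 0 ⇒ no nonzero polynomial f; not summable.

not Gosper-summable; s_k does not exist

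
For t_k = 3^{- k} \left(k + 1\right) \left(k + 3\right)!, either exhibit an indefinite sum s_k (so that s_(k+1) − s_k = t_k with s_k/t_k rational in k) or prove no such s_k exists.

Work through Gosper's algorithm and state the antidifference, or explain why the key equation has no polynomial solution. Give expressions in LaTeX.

The ratio is (k + 2)*(k + 4)/(3*(k + 1)).
Gosper form: A/B · C(k+1)/C(k) with A=k/3 + 4/3, B=1, C=k + 1.
Set up (k/3 + 4/3)·f(k+1) − (1)·f(k) − (k + 1) = 0.
deg f ≤ 0 (via 1,0,1).
Match coefficients ⇒ f(k) = 3.
Certificate R = B(k−1)f/C = 3/(k + 1) gives s_k = 3**(1 - k)*factorial(k + 3).
Verify: (k + 1)*factorial(k + 3)/3**k matches t_k.

s_k = 3^{1 - k} \left(k + 3\right)!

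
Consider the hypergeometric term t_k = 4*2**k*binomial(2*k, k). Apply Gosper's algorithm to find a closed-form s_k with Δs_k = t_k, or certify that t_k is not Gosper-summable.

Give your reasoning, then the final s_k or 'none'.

The ratio is 4*(2*k + 1)/(k + 1).
A = 8*k + 4, B = k + 1, C = 1.
Solve (8*k + 4)·f(k+1) − (k)·f(k) = 1.
d = -1 from the (1,1,0) case.
Bound -1 < 0, so the key equation has no polynomial solution.

not Gosper-summable; s_k does not exist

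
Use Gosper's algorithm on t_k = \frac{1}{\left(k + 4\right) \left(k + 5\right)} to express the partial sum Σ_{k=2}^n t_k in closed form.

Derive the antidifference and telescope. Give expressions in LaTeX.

S(n) = \frac{n - 1}{6 \left(n + 5\right)}

The ratio is (k + 4)/(k + 6).
Normal form (A,B,C) = (k + 4, k + 6, 1).
Set up (k + 4)·f(k+1) − (k + 5)·f(k) − (1) = 0.
From deg A=1, deg B=1, deg C=0: d=1.
Match coefficients ⇒ f(k) = k/4.
Get s_k = R·t_k = k/(4*(k + 4)) with R(k) = B(k−1)f(k)/C(k) = k*(k + 5)/4.
Verify: 1/(k**2 + 9*k + 20) matches t_k.
s_(n+1) = (n + 1)/(4*(n + 5)) and s_(2) = 1/12, so S(n) = (n - 1)/(6*(n + 5)).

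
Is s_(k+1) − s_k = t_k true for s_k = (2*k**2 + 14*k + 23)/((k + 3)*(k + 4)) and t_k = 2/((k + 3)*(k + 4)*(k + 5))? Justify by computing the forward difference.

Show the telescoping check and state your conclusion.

valid; difference matches t_k

s_(k+1) = (14*k + 2*(k + 1)**2 + 37)/((k + 4)*(k + 5))
s_(k+1) − s_k = 2/(k**3 + 12*k**2 + 47*k + 60)
(s_(k+1) − s_k) − t_k = 0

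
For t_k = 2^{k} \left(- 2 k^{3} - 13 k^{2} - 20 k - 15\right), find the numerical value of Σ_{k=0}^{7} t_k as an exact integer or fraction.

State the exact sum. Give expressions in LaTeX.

Σ = -286975

The ratio is 2*(2*k**3 + 19*k**2 + 52*k + 50)/(2*k**3 + 13*k**2 + 20*k + 15).
Normal form (A,B,C) = (2, 1, k**3 + 13*k**2/2 + 10*k + 15/2).
f must satisfy (2)·f(k+1) − (1)·f(k) = k**3 + 13*k**2/2 + 10*k + 15/2.
d = 3 from the (0,0,3) case.
Solving with deg f ≤ 3: f(k) = (2*k**3 + k**2 + 4*k + 1)/2.
So s_k = (B(k−1)f/C)·t_k = ((2*k**3 + k**2 + 4*k + 1)/(2*k**3 + 13*k**2 + 20*k + 15))·t_k = 2**k*(-2*k**3 - k**2 - 4*k - 1).
Check: Δs_k = 2**k*(-2*k**3 - 13*k**2 - 20*k - 15). ✓
Evaluate s at k=8 and k=0: -286976 and -1; difference -286975.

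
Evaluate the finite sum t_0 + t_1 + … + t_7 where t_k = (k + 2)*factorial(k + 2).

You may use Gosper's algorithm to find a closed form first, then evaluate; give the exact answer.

Σ = 3628798

r(k) = (k + 3)**2/(k + 2) after simplifying.
A = k + 3, B = 1, C = k + 2.
Need (k + 3)·f(k+1) − (1)·f(k) = k + 2.
Bound: deg f ≤ 0.
Solve for f: f(k) = 1 (degree 0 ≤ 0).
So s_k = (B(k−1)f/C)·t_k = (1/(k + 2))·t_k = factorial(k + 2).
Verify: (k + 2)*factorial(k + 2) matches t_k.
Sum = s_(8) − s_(0); s_(8) = 3628800, s_(0) = 2 ⇒ 3628798.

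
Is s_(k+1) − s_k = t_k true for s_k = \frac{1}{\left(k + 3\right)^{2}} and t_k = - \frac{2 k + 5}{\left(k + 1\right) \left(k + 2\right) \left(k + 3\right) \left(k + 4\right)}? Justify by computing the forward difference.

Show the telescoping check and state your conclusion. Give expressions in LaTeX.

Invalid: residual \frac{2 \left(3 k^{2} + 17 k + 23\right)}{k^{6} + 17 k^{5} + 117 k^{4} + 415 k^{3} + 794 k^{2} + 768 k + 288} ≠ 0.

s_(k+1) = (k + 4)**(-2)
s_(k+1) − s_k = (k + 4)**(-2) - 1/(k + 3)**2
(s_(k+1) − s_k) − t_k = 2*(3*k**2 + 17*k + 23)/(k**6 + 17*k**5 + 117*k**4 + 415*k**3 + 794*k**2 + 768*k + 288)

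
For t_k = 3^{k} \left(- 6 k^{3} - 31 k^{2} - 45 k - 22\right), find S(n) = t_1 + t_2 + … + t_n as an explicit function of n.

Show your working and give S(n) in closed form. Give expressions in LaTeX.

The ratio is 3*(6*k**3 + 49*k**2 + 125*k + 104)/(6*k**3 + 31*k**2 + 45*k + 22).
A = 3, B = 1, C = k**3 + 31*k**2/6 + 15*k/2 + 11/3.
Set up (3)·f(k+1) − (1)·f(k) − (k**3 + 31*k**2/6 + 15*k/2 + 11/3) = 0.
deg f ≤ 3 (via 0,0,3).
A polynomial solution: f(k) = (3*k**3 + 2*k**2 + 3*k - 1)/6.
Then R = B(k−1)f/C = (3*k**3 + 2*k**2 + 3*k - 1)/(6*k**3 + 31*k**2 + 45*k + 22), so s_k = R(k)·t_k = 3**k*(-3*k**3 - 2*k**2 - 3*k + 1).
Verify: 3**k*(-6*k**3 - 31*k**2 - 45*k - 22) matches t_k.
Telescope: S(n) = s_(n+1) − s_(1) = 3**(n + 1)*(-3*n**3 - 11*n**2 - 16*n - 7) − (-21) = -9*3**n*n**3 - 33*3**n*n**2 - 48*3**n*n - 21*3**n + 21.

S(n) = - 9 \cdot 3^{n} n^{3} - 33 \cdot 3^{n} n^{2} - 48 \cdot 3^{n} n - 21 \cdot 3^{n} + 21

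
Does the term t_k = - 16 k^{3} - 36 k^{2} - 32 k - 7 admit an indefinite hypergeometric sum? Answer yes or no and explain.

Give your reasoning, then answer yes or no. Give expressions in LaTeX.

Ratio r(k) = (16*k**3 + 84*k**2 + 152*k + 91)/(16*k**3 + 36*k**2 + 32*k + 7).
Normal form (A,B,C) = (1, 1, k**3 + 9*k**2/4 + 2*k + 7/16).
Need (1)·f(k+1) − (1)·f(k) = k**3 + 9*k**2/4 + 2*k + 7/16.
From deg A=0, deg B=0, deg C=3: d=4.
Match coefficients ⇒ f(k) = k*(4*k**3 + 4*k**2 + 2*k - 3)/16.
Certificate R = B(k−1)f/C = k*(4*k**3 + 4*k**2 + 2*k - 3)/(16*k**3 + 36*k**2 + 32*k + 7) gives s_k = k*(-4*k**3 - 4*k**2 - 2*k + 3).
Check: Δs_k = -16*k**3 - 36*k**2 - 32*k - 7. ✓

Yes. s_k = k \left(- 4 k^{3} - 4 k^{2} - 2 k + 3\right).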